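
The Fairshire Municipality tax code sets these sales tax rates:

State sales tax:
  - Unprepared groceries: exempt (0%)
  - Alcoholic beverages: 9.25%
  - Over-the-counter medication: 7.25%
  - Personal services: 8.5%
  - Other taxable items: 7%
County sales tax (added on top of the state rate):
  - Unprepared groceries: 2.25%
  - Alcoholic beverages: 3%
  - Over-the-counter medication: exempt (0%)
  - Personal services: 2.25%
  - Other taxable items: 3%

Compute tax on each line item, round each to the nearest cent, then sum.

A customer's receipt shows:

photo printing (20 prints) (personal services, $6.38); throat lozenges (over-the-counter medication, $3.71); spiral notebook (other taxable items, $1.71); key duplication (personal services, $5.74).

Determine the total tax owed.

Photo printing (20 prints) $6.38: personal services → 8.5% + 2.25% county = 10.75% → $0.69
Throat lozenges $3.71: over-the-counter medication → 7.25% + 0% county = 7.25% → $0.27
Spiral notebook $1.71: other taxable items → 7% + 3% county = 10% → $0.17
Key duplication $5.74: personal services → 8.5% + 2.25% county = 10.75% → $0.62
Total tax = $0.69 + $0.27 + $0.17 + $0.62 = $1.75

$1.75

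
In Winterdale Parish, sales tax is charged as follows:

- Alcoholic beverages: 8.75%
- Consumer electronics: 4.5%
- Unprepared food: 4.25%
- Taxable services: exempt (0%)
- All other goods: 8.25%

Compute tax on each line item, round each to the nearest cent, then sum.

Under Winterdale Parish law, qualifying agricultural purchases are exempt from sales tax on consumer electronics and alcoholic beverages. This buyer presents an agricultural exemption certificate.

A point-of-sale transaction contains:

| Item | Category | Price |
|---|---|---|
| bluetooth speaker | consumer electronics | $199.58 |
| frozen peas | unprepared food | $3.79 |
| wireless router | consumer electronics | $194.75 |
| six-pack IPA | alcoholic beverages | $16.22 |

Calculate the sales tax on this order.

Bluetooth speaker $199.58: consumer electronics, buyer-exempt → 0% → $0.00
Frozen peas $3.79: unprepared food → 4.25% → $0.16
Wireless router $194.75: consumer electronics, buyer-exempt → 0% → $0.00
Six-pack IPA $16.22: alcoholic beverages, buyer-exempt → 0% → $0.00
Total tax = $0.16

$0.16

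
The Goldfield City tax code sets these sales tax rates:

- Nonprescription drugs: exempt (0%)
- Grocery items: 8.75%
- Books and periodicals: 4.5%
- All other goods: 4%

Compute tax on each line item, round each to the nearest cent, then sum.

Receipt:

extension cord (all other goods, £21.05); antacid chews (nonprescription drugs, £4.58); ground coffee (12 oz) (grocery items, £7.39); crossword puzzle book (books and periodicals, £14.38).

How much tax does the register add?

£2.14

Extension cord £21.05: all other goods → 4% → £0.84
Antacid chews £4.58: nonprescription drugs → 0% → £0.00
Ground coffee (12 oz) £7.39: grocery items → 8.75% → £0.65
Crossword puzzle book £14.38: books and periodicals → 4.5% → £0.65
Total tax = £0.84 + £0.65 + £0.65 = £2.14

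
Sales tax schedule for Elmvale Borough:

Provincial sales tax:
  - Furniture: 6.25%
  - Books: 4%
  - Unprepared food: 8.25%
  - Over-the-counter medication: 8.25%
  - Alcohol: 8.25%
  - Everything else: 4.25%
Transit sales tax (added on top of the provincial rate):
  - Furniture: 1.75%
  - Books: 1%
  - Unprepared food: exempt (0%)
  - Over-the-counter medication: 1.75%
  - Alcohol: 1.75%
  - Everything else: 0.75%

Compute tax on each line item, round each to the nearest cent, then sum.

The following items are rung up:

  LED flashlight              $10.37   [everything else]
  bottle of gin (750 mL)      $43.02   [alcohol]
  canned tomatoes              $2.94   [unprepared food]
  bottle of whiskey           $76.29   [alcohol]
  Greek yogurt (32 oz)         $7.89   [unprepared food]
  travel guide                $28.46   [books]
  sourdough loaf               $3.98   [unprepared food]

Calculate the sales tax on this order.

$15.09

LED flashlight $10.37: everything else → 4.25% + 0.75% transit = 5% → $0.52
Bottle of gin (750 mL) $43.02: alcohol → 8.25% + 1.75% transit = 10% → $4.30
Canned tomatoes $2.94: unprepared food → 8.25% + 0% transit = 8.25% → $0.24
Bottle of whiskey $76.29: alcohol → 8.25% + 1.75% transit = 10% → $7.63
Greek yogurt (32 oz) $7.89: unprepared food → 8.25% + 0% transit = 8.25% → $0.65
Travel guide $28.46: books → 4% + 1% transit = 5% → $1.42
Sourdough loaf $3.98: unprepared food → 8.25% + 0% transit = 8.25% → $0.33
Total tax = $0.52 + $4.30 + $0.24 + $7.63 + $0.65 + $1.42 + $0.33 = $15.09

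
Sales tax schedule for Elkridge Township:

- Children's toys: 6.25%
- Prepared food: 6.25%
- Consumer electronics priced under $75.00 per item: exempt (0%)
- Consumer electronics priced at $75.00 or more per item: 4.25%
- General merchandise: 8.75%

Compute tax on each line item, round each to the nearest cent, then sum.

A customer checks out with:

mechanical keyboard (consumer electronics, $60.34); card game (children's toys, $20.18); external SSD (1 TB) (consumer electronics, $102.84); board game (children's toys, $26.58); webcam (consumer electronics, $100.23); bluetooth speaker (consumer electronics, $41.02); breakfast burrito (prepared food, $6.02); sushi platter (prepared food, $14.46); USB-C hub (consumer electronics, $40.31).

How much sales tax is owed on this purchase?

$12.83

Mechanical keyboard $60.34: consumer electronics, under $75.00 → 0% → $0.00
Card game $20.18: children's toys → 6.25% → $1.26
External SSD (1 TB) $102.84: consumer electronics, $75.00 or more → 4.25% → $4.37
Board game $26.58: children's toys → 6.25% → $1.66
Webcam $100.23: consumer electronics, $75.00 or more → 4.25% → $4.26
Bluetooth speaker $41.02: consumer electronics, under $75.00 → 0% → $0.00
Breakfast burrito $6.02: prepared food → 6.25% → $0.38
Sushi platter $14.46: prepared food → 6.25% → $0.90
USB-C hub $40.31: consumer electronics, under $75.00 → 0% → $0.00
Total tax = $1.26 + $4.37 + $1.66 + $4.26 + $0.38 + $0.90 = $12.83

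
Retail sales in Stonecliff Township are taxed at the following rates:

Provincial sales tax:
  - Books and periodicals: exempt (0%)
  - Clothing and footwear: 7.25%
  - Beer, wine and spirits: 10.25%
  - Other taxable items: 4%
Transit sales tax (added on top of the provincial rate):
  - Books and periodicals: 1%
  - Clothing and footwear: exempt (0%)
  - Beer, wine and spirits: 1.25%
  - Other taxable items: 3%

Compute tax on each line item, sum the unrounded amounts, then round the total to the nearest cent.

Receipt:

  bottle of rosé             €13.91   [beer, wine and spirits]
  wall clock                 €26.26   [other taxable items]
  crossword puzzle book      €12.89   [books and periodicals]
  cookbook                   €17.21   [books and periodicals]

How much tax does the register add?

€3.74

Bottle of rosé €13.91: beer, wine and spirits → 10.25% + 1.25% transit = 11.5% → €1.59965
Wall clock €26.26: other taxable items → 4% + 3% transit = 7% → €1.8382
Crossword puzzle book €12.89: books and periodicals → 0% + 1% transit = 1% → €0.1289
Cookbook €17.21: books and periodicals → 0% + 1% transit = 1% → €0.1721
Unrounded tax sum = €3.73885 → €3.74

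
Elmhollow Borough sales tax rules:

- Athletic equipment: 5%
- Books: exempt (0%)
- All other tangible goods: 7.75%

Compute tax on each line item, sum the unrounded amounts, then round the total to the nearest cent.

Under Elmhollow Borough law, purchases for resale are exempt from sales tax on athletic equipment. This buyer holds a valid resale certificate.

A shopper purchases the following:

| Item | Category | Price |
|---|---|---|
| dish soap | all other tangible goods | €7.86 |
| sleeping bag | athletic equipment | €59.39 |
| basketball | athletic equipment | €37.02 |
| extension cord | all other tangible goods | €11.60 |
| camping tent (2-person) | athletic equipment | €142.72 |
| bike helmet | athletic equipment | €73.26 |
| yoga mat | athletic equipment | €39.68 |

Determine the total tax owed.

€1.51

Dish soap €7.86: all other tangible goods → 7.75% → €0.60915
Sleeping bag €59.39: athletic equipment, buyer-exempt → 0% → €0.00
Basketball €37.02: athletic equipment, buyer-exempt → 0% → €0.00
Extension cord €11.60: all other tangible goods → 7.75% → €0.899
Camping tent (2-person) €142.72: athletic equipment, buyer-exempt → 0% → €0.00
Bike helmet €73.26: athletic equipment, buyer-exempt → 0% → €0.00
Yoga mat €39.68: athletic equipment, buyer-exempt → 0% → €0.00
Unrounded tax sum = €1.50815 → €1.51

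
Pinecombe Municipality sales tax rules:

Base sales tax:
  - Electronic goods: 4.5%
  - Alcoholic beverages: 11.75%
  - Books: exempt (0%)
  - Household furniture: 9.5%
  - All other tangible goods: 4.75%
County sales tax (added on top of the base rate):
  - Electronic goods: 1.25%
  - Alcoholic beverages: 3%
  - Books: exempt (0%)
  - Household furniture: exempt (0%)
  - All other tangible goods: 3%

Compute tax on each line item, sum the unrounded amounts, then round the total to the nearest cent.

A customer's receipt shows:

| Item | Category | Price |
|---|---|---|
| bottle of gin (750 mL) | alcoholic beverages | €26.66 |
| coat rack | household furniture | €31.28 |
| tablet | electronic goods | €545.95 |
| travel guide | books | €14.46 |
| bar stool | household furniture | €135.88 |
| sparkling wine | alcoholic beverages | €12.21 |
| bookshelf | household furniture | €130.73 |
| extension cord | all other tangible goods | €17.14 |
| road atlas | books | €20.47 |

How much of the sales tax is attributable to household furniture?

€28.30

Coat rack €31.28: household furniture → 9.5% + 0% county = 9.5% → €2.9716
Bar stool €135.88: household furniture → 9.5% + 0% county = 9.5% → €12.9086
Bookshelf €130.73: household furniture → 9.5% + 0% county = 9.5% → €12.41935
Tax on household furniture: unrounded sum = €28.29955 → €28.30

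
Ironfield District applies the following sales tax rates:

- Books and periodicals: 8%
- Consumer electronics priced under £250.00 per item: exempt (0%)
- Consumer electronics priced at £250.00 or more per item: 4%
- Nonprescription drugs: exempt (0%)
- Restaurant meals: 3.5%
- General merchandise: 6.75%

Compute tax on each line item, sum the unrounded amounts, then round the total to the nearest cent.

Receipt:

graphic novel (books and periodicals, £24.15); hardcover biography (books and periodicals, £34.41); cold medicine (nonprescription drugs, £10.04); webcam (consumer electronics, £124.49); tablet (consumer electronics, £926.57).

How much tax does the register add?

Graphic novel £24.15: books and periodicals → 8% → £1.932
Hardcover biography £34.41: books and periodicals → 8% → £2.7528
Cold medicine £10.04: nonprescription drugs → 0% → £0.00
Webcam £124.49: consumer electronics, under £250.00 → 0% → £0.00
Tablet £926.57: consumer electronics, £250.00 or more → 4% → £37.0628
Unrounded tax sum = £41.7476 → £41.75

£41.75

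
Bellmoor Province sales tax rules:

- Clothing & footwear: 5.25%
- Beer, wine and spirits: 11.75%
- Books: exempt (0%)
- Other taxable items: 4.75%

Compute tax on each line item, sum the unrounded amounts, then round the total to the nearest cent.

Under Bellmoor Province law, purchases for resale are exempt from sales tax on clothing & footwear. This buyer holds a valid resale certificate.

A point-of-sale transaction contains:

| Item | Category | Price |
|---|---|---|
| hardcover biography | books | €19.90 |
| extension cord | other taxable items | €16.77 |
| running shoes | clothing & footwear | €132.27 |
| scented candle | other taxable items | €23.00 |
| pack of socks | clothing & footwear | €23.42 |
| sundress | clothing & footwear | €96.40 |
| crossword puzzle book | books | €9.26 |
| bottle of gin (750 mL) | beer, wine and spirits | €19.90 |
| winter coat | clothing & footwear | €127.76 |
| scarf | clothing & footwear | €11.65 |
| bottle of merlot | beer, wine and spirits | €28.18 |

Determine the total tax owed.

€7.54

Hardcover biography €19.90: books → 0% → €0.00
Extension cord €16.77: other taxable items → 4.75% → €0.796575
Running shoes €132.27: clothing & footwear, buyer-exempt → 0% → €0.00
Scented candle €23.00: other taxable items → 4.75% → €1.0925
Pack of socks €23.42: clothing & footwear, buyer-exempt → 0% → €0.00
Sundress €96.40: clothing & footwear, buyer-exempt → 0% → €0.00
Crossword puzzle book €9.26: books → 0% → €0.00
Bottle of gin (750 mL) €19.90: beer, wine and spirits → 11.75% → €2.33825
Winter coat €127.76: clothing & footwear, buyer-exempt → 0% → €0.00
Scarf €11.65: clothing & footwear, buyer-exempt → 0% → €0.00
Bottle of merlot €28.18: beer, wine and spirits → 11.75% → €3.31115
Unrounded tax sum = €7.538475 → €7.54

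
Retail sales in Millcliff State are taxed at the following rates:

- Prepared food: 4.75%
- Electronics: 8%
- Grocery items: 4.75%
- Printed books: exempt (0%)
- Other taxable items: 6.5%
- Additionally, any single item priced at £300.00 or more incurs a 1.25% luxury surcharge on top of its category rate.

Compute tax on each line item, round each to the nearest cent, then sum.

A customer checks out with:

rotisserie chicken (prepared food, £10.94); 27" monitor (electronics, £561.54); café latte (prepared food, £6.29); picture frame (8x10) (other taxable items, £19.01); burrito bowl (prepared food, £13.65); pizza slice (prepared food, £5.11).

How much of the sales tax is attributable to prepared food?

Rotisserie chicken £10.94: prepared food → 4.75% → £0.52
Café latte £6.29: prepared food → 4.75% → £0.30
Burrito bowl £13.65: prepared food → 4.75% → £0.65
Pizza slice £5.11: prepared food → 4.75% → £0.24
Tax on prepared food = £0.52 + £0.30 + £0.65 + £0.24 = £1.71

£1.71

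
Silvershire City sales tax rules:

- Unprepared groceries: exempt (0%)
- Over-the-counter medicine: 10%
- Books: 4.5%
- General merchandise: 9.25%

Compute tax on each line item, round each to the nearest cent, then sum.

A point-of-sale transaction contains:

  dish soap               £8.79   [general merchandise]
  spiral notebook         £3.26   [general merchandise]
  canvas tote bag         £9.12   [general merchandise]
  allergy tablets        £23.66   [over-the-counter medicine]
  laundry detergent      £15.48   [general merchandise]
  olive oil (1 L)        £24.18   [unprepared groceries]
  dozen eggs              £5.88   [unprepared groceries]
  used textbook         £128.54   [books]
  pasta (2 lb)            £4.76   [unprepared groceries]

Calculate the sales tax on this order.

Dish soap £8.79: general merchandise → 9.25% → £0.81
Spiral notebook £3.26: general merchandise → 9.25% → £0.30
Canvas tote bag £9.12: general merchandise → 9.25% → £0.84
Allergy tablets £23.66: over-the-counter medicine → 10% → £2.37
Laundry detergent £15.48: general merchandise → 9.25% → £1.43
Olive oil (1 L) £24.18: unprepared groceries → 0% → £0.00
Dozen eggs £5.88: unprepared groceries → 0% → £0.00
Used textbook £128.54: books → 4.5% → £5.78
Pasta (2 lb) £4.76: unprepared groceries → 0% → £0.00
Total tax = £0.81 + £0.30 + £0.84 + £2.37 + £1.43 + £5.78 = £11.53

£11.53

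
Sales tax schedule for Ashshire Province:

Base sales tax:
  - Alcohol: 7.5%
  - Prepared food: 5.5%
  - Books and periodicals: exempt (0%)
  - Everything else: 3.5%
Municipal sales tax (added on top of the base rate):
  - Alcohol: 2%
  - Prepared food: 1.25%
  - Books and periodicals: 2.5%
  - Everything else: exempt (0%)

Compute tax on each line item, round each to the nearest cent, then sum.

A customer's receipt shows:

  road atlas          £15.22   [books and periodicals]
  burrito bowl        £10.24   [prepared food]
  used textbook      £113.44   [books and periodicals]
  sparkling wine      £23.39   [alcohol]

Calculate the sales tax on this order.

Road atlas £15.22: books and periodicals → 0% + 2.5% municipal = 2.5% → £0.38
Burrito bowl £10.24: prepared food → 5.5% + 1.25% municipal = 6.75% → £0.69
Used textbook £113.44: books and periodicals → 0% + 2.5% municipal = 2.5% → £2.84
Sparkling wine £23.39: alcohol → 7.5% + 2% municipal = 9.5% → £2.22
Total tax = £0.38 + £0.69 + £2.84 + £2.22 = £6.13

£6.13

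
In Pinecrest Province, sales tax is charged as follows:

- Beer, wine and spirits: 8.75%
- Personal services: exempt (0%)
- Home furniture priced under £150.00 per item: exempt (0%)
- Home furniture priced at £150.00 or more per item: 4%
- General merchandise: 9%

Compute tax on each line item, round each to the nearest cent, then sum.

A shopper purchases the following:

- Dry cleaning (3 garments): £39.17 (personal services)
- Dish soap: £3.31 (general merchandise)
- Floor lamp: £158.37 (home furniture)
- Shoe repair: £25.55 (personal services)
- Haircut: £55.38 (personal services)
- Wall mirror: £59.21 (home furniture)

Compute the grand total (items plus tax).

Dry cleaning (3 garments) £39.17: personal services → 0% → £0.00
Dish soap £3.31: general merchandise → 9% → £0.30
Floor lamp £158.37: home furniture, £150.00 or more → 4% → £6.33
Shoe repair £25.55: personal services → 0% → £0.00
Haircut £55.38: personal services → 0% → £0.00
Wall mirror £59.21: home furniture, under £150.00 → 0% → £0.00
Subtotal = £340.99; tax = £6.63; total due = £347.62

£347.62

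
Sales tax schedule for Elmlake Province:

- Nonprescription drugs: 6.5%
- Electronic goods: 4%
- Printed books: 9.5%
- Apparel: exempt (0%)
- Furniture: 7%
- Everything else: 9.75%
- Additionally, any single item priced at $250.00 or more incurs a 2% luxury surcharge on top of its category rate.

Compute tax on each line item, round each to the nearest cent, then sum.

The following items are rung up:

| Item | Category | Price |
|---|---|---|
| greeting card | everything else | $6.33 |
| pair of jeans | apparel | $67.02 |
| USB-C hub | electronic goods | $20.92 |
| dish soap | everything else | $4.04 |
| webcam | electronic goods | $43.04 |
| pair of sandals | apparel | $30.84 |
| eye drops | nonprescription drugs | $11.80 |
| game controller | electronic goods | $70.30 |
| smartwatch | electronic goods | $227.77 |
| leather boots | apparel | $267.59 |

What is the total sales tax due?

$21.61

Greeting card $6.33: everything else → 9.75% → $0.62
Pair of jeans $67.02: apparel → 0% → $0.00
USB-C hub $20.92: electronic goods → 4% → $0.84
Dish soap $4.04: everything else → 9.75% → $0.39
Webcam $43.04: electronic goods → 4% → $1.72
Pair of sandals $30.84: apparel → 0% → $0.00
Eye drops $11.80: nonprescription drugs → 6.5% → $0.77
Game controller $70.30: electronic goods → 4% → $2.81
Smartwatch $227.77: electronic goods → 4% → $9.11
Leather boots $267.59: apparel → 0% + 2% surcharge = 2% → $5.35
Total tax = $0.62 + $0.84 + $0.39 + $1.72 + $0.77 + $2.81 + $9.11 + $5.35 = $21.61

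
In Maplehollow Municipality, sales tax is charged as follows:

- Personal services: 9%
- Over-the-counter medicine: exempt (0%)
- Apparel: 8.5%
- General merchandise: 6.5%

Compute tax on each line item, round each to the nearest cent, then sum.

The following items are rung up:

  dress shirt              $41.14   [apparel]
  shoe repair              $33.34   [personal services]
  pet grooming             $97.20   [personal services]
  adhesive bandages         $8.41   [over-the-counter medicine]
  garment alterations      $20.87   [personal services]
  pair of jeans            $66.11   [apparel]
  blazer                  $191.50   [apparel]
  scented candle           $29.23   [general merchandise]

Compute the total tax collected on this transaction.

Dress shirt $41.14: apparel → 8.5% → $3.50
Shoe repair $33.34: personal services → 9% → $3.00
Pet grooming $97.20: personal services → 9% → $8.75
Adhesive bandages $8.41: over-the-counter medicine → 0% → $0.00
Garment alterations $20.87: personal services → 9% → $1.88
Pair of jeans $66.11: apparel → 8.5% → $5.62
Blazer $191.50: apparel → 8.5% → $16.28
Scented candle $29.23: general merchandise → 6.5% → $1.90
Total tax = $3.50 + $3.00 + $8.75 + $1.88 + $5.62 + $16.28 + $1.90 = $40.93

$40.93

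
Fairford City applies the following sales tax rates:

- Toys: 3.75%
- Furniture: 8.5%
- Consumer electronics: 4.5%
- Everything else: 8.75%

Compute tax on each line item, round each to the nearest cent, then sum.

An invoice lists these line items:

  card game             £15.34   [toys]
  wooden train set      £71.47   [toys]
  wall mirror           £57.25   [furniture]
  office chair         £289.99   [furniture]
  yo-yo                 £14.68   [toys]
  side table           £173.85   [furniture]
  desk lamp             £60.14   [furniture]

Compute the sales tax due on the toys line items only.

Card game £15.34: toys → 3.75% → £0.58
Wooden train set £71.47: toys → 3.75% → £2.68
Yo-yo £14.68: toys → 3.75% → £0.55
Tax on toys = £0.58 + £2.68 + £0.55 = £3.81

£3.81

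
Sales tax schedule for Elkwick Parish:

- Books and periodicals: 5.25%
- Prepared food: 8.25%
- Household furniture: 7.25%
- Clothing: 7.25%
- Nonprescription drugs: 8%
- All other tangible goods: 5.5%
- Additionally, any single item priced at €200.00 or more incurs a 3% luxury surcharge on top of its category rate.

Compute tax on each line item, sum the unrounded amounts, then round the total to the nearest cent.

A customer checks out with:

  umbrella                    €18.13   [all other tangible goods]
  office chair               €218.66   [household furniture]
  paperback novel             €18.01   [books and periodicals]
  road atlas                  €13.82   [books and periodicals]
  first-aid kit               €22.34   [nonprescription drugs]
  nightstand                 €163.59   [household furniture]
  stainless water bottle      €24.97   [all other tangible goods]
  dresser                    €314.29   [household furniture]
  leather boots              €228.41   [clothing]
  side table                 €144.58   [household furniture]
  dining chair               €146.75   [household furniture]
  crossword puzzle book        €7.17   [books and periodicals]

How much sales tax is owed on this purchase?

€117.23

Umbrella €18.13: all other tangible goods → 5.5% → €0.99715
Office chair €218.66: household furniture → 7.25% + 3% surcharge = 10.25% → €22.41265
Paperback novel €18.01: books and periodicals → 5.25% → €0.945525
Road atlas €13.82: books and periodicals → 5.25% → €0.72555
First-aid kit €22.34: nonprescription drugs → 8% → €1.7872
Nightstand €163.59: household furniture → 7.25% → €11.860275
Stainless water bottle €24.97: all other tangible goods → 5.5% → €1.37335
Dresser €314.29: household furniture → 7.25% + 3% surcharge = 10.25% → €32.214725
Leather boots €228.41: clothing → 7.25% + 3% surcharge = 10.25% → €23.412025
Side table €144.58: household furniture → 7.25% → €10.48205
Dining chair €146.75: household furniture → 7.25% → €10.639375
Crossword puzzle book €7.17: books and periodicals → 5.25% → €0.376425
Unrounded tax sum = €117.2263 → €117.23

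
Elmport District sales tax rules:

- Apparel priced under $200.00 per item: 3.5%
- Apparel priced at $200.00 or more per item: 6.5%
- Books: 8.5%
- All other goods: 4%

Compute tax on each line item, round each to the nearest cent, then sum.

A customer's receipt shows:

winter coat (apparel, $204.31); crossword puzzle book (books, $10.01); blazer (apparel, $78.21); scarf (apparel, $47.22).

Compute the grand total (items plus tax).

$358.27

Winter coat $204.31: apparel, $200.00 or more → 6.5% → $13.28
Crossword puzzle book $10.01: books → 8.5% → $0.85
Blazer $78.21: apparel, under $200.00 → 3.5% → $2.74
Scarf $47.22: apparel, under $200.00 → 3.5% → $1.65
Subtotal = $339.75; tax = $18.52; total due = $358.27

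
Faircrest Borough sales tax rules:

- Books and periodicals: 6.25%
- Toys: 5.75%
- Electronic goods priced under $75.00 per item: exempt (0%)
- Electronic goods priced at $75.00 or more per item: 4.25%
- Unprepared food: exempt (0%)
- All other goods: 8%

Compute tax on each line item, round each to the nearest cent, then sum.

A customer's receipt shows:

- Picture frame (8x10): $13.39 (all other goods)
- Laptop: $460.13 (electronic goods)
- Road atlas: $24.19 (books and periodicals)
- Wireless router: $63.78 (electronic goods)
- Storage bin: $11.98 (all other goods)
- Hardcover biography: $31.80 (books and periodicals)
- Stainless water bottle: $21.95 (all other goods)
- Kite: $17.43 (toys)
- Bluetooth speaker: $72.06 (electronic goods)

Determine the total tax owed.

$27.85

Picture frame (8x10) $13.39: all other goods → 8% → $1.07
Laptop $460.13: electronic goods, $75.00 or more → 4.25% → $19.56
Road atlas $24.19: books and periodicals → 6.25% → $1.51
Wireless router $63.78: electronic goods, under $75.00 → 0% → $0.00
Storage bin $11.98: all other goods → 8% → $0.96
Hardcover biography $31.80: books and periodicals → 6.25% → $1.99
Stainless water bottle $21.95: all other goods → 8% → $1.76
Kite $17.43: toys → 5.75% → $1.00
Bluetooth speaker $72.06: electronic goods, under $75.00 → 0% → $0.00
Total tax = $1.07 + $19.56 + $1.51 + $0.96 + $1.99 + $1.76 + $1.00 = $27.85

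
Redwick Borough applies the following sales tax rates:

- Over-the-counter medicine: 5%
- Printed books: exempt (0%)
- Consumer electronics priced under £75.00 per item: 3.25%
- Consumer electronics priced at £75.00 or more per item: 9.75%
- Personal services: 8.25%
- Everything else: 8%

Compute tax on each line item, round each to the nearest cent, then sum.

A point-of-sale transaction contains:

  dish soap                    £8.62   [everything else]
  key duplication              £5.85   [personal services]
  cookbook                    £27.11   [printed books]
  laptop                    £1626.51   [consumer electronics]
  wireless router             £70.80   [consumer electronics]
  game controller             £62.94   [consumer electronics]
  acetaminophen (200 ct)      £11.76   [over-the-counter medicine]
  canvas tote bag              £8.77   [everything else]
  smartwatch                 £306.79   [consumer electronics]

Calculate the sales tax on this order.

£195.30

Dish soap £8.62: everything else → 8% → £0.69
Key duplication £5.85: personal services → 8.25% → £0.48
Cookbook £27.11: printed books → 0% → £0.00
Laptop £1626.51: consumer electronics, £75.00 or more → 9.75% → £158.58
Wireless router £70.80: consumer electronics, under £75.00 → 3.25% → £2.30
Game controller £62.94: consumer electronics, under £75.00 → 3.25% → £2.05
Acetaminophen (200 ct) £11.76: over-the-counter medicine → 5% → £0.59
Canvas tote bag £8.77: everything else → 8% → £0.70
Smartwatch £306.79: consumer electronics, £75.00 or more → 9.75% → £29.91
Total tax = £0.69 + £0.48 + £158.58 + £2.30 + £2.05 + £0.59 + £0.70 + £29.91 = £195.30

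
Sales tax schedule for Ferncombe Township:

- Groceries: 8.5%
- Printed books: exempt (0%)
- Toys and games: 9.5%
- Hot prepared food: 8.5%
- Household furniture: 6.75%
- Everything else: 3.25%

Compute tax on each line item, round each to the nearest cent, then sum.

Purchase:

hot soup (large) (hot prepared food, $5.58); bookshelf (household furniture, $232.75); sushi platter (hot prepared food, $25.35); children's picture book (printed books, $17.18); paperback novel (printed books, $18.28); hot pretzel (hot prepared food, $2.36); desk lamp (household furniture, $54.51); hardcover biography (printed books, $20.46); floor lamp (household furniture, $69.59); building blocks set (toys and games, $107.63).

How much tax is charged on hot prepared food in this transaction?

$2.82

Hot soup (large) $5.58: hot prepared food → 8.5% → $0.47
Sushi platter $25.35: hot prepared food → 8.5% → $2.15
Hot pretzel $2.36: hot prepared food → 8.5% → $0.20
Tax on hot prepared food = $0.47 + $2.15 + $0.20 = $2.82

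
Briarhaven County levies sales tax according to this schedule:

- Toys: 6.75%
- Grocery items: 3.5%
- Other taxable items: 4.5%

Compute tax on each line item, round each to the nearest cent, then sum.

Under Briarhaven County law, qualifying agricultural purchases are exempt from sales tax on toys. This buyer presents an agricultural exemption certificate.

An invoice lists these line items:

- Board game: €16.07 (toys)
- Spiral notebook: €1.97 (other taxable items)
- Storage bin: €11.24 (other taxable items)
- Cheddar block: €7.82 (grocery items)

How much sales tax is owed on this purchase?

€0.87

Board game €16.07: toys, buyer-exempt → 0% → €0.00
Spiral notebook €1.97: other taxable items → 4.5% → €0.09
Storage bin €11.24: other taxable items → 4.5% → €0.51
Cheddar block €7.82: grocery items → 3.5% → €0.27
Total tax = €0.09 + €0.51 + €0.27 = €0.87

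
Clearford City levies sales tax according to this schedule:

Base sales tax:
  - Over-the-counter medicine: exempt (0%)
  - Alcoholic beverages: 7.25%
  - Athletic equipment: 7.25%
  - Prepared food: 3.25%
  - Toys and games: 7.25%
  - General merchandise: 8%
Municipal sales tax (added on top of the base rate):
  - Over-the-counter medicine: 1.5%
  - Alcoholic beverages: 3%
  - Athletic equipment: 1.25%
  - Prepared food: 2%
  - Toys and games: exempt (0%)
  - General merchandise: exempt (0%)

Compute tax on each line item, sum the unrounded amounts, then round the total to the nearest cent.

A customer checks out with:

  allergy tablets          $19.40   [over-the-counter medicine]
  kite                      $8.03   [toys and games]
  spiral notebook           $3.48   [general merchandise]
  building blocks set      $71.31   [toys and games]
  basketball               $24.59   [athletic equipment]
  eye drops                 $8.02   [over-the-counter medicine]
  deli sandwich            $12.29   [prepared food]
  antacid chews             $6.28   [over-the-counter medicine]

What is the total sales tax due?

$9.27

Allergy tablets $19.40: over-the-counter medicine → 0% + 1.5% municipal = 1.5% → $0.291
Kite $8.03: toys and games → 7.25% + 0% municipal = 7.25% → $0.582175
Spiral notebook $3.48: general merchandise → 8% + 0% municipal = 8% → $0.2784
Building blocks set $71.31: toys and games → 7.25% + 0% municipal = 7.25% → $5.169975
Basketball $24.59: athletic equipment → 7.25% + 1.25% municipal = 8.5% → $2.09015
Eye drops $8.02: over-the-counter medicine → 0% + 1.5% municipal = 1.5% → $0.1203
Deli sandwich $12.29: prepared food → 3.25% + 2% municipal = 5.25% → $0.645225
Antacid chews $6.28: over-the-counter medicine → 0% + 1.5% municipal = 1.5% → $0.0942
Unrounded tax sum = $9.271425 → $9.27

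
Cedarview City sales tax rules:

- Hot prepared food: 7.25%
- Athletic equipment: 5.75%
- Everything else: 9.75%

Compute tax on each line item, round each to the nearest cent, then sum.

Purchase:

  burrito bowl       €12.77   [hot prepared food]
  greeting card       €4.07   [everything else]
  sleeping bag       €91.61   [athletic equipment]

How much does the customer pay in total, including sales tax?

Burrito bowl €12.77: hot prepared food → 7.25% → €0.93
Greeting card €4.07: everything else → 9.75% → €0.40
Sleeping bag €91.61: athletic equipment → 5.75% → €5.27
Subtotal = €108.45; tax = €6.60; total due = €115.05

€115.05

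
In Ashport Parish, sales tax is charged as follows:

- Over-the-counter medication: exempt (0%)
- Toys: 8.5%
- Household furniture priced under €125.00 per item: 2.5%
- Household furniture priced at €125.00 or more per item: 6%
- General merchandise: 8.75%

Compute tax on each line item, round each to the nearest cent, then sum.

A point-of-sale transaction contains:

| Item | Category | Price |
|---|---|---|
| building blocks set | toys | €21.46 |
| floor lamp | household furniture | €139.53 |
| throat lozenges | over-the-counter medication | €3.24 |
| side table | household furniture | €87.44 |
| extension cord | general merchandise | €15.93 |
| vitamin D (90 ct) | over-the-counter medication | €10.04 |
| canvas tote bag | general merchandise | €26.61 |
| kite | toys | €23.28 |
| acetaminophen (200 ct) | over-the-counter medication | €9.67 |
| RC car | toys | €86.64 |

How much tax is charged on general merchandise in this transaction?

€3.72

Extension cord €15.93: general merchandise → 8.75% → €1.39
Canvas tote bag €26.61: general merchandise → 8.75% → €2.33
Tax on general merchandise = €1.39 + €2.33 = €3.72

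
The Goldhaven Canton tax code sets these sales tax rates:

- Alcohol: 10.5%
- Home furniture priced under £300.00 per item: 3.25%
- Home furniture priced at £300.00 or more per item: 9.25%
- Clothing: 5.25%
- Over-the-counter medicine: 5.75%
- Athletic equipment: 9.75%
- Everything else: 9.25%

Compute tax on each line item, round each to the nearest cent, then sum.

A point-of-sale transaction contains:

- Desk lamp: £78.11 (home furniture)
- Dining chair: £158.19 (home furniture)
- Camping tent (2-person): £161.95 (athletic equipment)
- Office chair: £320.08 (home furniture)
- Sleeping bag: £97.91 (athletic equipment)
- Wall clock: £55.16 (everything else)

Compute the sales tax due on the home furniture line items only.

£37.29

Desk lamp £78.11: home furniture, under £300.00 → 3.25% → £2.54
Dining chair £158.19: home furniture, under £300.00 → 3.25% → £5.14
Office chair £320.08: home furniture, £300.00 or more → 9.25% → £29.61
Tax on home furniture = £2.54 + £5.14 + £29.61 = £37.29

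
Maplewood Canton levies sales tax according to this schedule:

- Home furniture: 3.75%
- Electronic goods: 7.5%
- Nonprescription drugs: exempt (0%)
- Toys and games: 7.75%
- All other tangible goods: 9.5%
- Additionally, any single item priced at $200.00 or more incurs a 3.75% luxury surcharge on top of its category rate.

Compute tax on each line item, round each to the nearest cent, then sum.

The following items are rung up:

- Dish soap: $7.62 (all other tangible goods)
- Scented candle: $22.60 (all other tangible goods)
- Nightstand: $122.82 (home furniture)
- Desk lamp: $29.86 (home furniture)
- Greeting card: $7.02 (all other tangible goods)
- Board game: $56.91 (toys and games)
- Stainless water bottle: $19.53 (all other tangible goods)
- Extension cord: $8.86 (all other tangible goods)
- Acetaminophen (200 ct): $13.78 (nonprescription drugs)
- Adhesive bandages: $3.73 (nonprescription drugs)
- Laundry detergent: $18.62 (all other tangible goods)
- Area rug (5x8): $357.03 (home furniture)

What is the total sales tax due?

$44.93

Dish soap $7.62: all other tangible goods → 9.5% → $0.72
Scented candle $22.60: all other tangible goods → 9.5% → $2.15
Nightstand $122.82: home furniture → 3.75% → $4.61
Desk lamp $29.86: home furniture → 3.75% → $1.12
Greeting card $7.02: all other tangible goods → 9.5% → $0.67
Board game $56.91: toys and games → 7.75% → $4.41
Stainless water bottle $19.53: all other tangible goods → 9.5% → $1.86
Extension cord $8.86: all other tangible goods → 9.5% → $0.84
Acetaminophen (200 ct) $13.78: nonprescription drugs → 0% → $0.00
Adhesive bandages $3.73: nonprescription drugs → 0% → $0.00
Laundry detergent $18.62: all other tangible goods → 9.5% → $1.77
Area rug (5x8) $357.03: home furniture → 3.75% + 3.75% surcharge = 7.5% → $26.78
Total tax = $0.72 + $2.15 + $4.61 + $1.12 + $0.67 + $4.41 + $1.86 + $0.84 + $1.77 + $26.78 = $44.93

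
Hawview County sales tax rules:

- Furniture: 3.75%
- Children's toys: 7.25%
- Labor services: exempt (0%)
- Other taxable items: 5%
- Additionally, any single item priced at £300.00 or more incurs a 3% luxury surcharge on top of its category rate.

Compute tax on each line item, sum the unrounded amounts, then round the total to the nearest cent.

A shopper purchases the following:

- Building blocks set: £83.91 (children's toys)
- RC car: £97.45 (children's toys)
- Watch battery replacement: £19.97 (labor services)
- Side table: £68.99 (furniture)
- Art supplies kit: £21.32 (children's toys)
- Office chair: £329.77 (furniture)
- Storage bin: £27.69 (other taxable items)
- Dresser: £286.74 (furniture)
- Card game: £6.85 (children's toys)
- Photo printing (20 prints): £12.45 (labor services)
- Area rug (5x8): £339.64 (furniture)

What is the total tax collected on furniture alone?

£58.53

Side table £68.99: furniture → 3.75% → £2.587125
Office chair £329.77: furniture → 3.75% + 3% surcharge = 6.75% → £22.259475
Dresser £286.74: furniture → 3.75% → £10.75275
Area rug (5x8) £339.64: furniture → 3.75% + 3% surcharge = 6.75% → £22.9257
Tax on furniture: unrounded sum = £58.52505 → £58.53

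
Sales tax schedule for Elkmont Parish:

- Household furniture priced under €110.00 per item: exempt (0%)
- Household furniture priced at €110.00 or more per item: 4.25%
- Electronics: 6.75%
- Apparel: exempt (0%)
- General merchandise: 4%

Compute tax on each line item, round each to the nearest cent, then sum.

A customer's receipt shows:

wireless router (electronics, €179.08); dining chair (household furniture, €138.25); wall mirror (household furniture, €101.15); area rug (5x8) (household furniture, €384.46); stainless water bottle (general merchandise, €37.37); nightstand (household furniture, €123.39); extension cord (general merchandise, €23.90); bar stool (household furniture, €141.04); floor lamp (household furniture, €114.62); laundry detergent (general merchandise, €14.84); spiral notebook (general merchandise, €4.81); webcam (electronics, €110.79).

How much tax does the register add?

€61.12

Wireless router €179.08: electronics → 6.75% → €12.09
Dining chair €138.25: household furniture, €110.00 or more → 4.25% → €5.88
Wall mirror €101.15: household furniture, under €110.00 → 0% → €0.00
Area rug (5x8) €384.46: household furniture, €110.00 or more → 4.25% → €16.34
Stainless water bottle €37.37: general merchandise → 4% → €1.49
Nightstand €123.39: household furniture, €110.00 or more → 4.25% → €5.24
Extension cord €23.90: general merchandise → 4% → €0.96
Bar stool €141.04: household furniture, €110.00 or more → 4.25% → €5.99
Floor lamp €114.62: household furniture, €110.00 or more → 4.25% → €4.87
Laundry detergent €14.84: general merchandise → 4% → €0.59
Spiral notebook €4.81: general merchandise → 4% → €0.19
Webcam €110.79: electronics → 6.75% → €7.48
Total tax = €12.09 + €5.88 + €16.34 + €1.49 + €5.24 + €0.96 + €5.99 + €4.87 + €0.59 + €0.19 + €7.48 = €61.12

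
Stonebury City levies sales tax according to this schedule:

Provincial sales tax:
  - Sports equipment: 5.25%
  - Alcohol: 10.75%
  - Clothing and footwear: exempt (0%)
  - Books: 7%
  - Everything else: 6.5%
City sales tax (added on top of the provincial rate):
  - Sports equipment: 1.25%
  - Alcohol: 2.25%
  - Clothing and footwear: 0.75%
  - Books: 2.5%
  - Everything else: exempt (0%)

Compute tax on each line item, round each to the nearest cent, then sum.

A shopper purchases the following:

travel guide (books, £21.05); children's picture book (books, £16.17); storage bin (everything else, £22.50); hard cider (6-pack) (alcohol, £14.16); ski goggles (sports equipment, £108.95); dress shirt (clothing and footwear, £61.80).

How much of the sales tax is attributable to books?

Travel guide £21.05: books → 7% + 2.5% city = 9.5% → £2.00
Children's picture book £16.17: books → 7% + 2.5% city = 9.5% → £1.54
Tax on books = £2.00 + £1.54 = £3.54

£3.54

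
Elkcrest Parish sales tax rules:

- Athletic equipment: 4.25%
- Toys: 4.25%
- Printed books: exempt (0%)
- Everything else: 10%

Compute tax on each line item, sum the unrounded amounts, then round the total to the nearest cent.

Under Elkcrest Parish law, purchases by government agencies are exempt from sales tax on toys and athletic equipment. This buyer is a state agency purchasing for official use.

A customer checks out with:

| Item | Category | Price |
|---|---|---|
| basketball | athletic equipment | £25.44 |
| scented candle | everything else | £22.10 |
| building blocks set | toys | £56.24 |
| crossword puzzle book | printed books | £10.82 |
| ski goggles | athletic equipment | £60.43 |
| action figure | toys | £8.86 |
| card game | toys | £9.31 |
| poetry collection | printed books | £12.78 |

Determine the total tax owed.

Basketball £25.44: athletic equipment, buyer-exempt → 0% → £0.00
Scented candle £22.10: everything else → 10% → £2.21
Building blocks set £56.24: toys, buyer-exempt → 0% → £0.00
Crossword puzzle book £10.82: printed books → 0% → £0.00
Ski goggles £60.43: athletic equipment, buyer-exempt → 0% → £0.00
Action figure £8.86: toys, buyer-exempt → 0% → £0.00
Card game £9.31: toys, buyer-exempt → 0% → £0.00
Poetry collection £12.78: printed books → 0% → £0.00
Unrounded tax sum = £2.21 → £2.21

£2.21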